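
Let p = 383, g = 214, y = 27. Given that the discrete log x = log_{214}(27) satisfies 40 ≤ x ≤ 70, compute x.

40

Compute 214^40 mod 383 = 27, then multiply by 214 repeatedly:
  214^40=27
Found 27 at exponent 40.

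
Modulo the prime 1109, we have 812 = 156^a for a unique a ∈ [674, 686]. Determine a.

681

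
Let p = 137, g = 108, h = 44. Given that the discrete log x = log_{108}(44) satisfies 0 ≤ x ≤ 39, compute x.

Compute 108^0 mod 137 = 1, then multiply by 108 repeatedly:
  108^0=1  108^1=108  108^2=19  108^3=134  108^4=87
  108^5=80  108^6=9  108^7=13  108^8=34  108^9=110
  108^10=98  108^11=35  108^12=81  108^13=117  108^14=32
  108^15=31  108^16=60  108^17=41  108^18=44
Found 44 at exponent 18.

18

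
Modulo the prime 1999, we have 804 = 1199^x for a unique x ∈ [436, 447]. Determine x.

438

Compute 1199^436 mod 1999 = 1027, then multiply by 1199 repeatedly:
  1199^436=1027  1199^437=1988  1199^438=804
Found 804 at exponent 438.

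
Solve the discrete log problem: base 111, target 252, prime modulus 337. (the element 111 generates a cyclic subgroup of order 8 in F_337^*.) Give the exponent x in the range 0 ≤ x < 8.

7

Successive powers of 111 modulo 337:
  111^0=1  111^1=111  111^2=189  111^3=85  111^4=336  111^5=226
  111^6=148  111^7=252
So 111^7 ≡ 252 (mod 337), giving x = 7.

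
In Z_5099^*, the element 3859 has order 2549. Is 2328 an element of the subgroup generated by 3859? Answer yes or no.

yes

2328 ∈ ⟨3859⟩ iff 2328^2549 ≡ 1 (mod 5099), since |⟨3859⟩| = 2549.
2328^2549 mod 5099 = 1.
Since 1 = 1, 2328 lies in the subgroup.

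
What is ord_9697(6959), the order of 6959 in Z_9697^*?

The order of 6959 must divide p − 1 = 9696 = 2^5 · 3 · 101.
Divisors: 1, 2, 3, 4, 6, 8, 12, 16, 24, 32, 48, 96, 101, 202, 303, 404, 606, 808, 1212, 1616, 2424, 3232, 4848, 9696.
Check each in increasing order: 6959^1 ≡ 6959;  6959^2 ≡ 863;  6959^3 ≡ 3174;  6959^4 ≡ 7797;  6959^6 ≡ 8790;  6959^8 ≡ 2716;  6959^12 ≡ 8101;  6959^16 ≡ 6936;  6959^24 ≡ 6602;  6959^32 ≡ 1279;  6959^48 ≡ 8086;  6959^96 ≡ 6222;  6959^101 ≡ 6644;  6959^202 ≡ 1992;  6959^303 ≡ 8140;  6959^404 ≡ 1991;  6959^606 ≡ 9696;  6959^808 ≡ 7705;  6959^1212 ≡ 1.
Smallest exponent giving 1 is 1212.

1212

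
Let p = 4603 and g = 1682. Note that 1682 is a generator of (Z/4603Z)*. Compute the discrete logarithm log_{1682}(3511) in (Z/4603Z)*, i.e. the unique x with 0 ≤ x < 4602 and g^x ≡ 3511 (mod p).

3275

Baby-step giant-step with m = ceil(sqrt(4602)) = 68.
Baby table (1682^j mod 4603 for j=0..67):
  0:1  1:1682  2:2882  3:565  4:2112  5:3471  6:1618  7:1103
  8:237  9:2776  10:1790  11:418  12:3420  13:3293  14:1417  15:3643
  16:933  17:4286  18:754  19:2403  20:412  21:2534  22:4413  23:2630
  24:177  25:3122  26:3784  27:3342  28:981  29:2168  30:1000  31:1905
  32:522  33:3434  34:3826  35:338  36:2347  37:2883  38:2247  39:391
  40:4036  41:3730  42:4574  43:1855  44:3879  45:2027  46:3194  47:607
  48:3711  49:234  50:2333  51:2350  52:3326  53:1687  54:2086  55:1166
  56:334  57:222  58:561  59:4590  60:1149  61:3961  62:1861  63:162
  64:907  65:1981  66:4073  67:1522
Giant step factor: 1682^(-68) ≡ 2683 (mod 4603).
Scan 3511·2683^i mod 4603 for i = 0, 1, …:
  i=0: 3511   i=1: 2275   i=2: 247   i=3: 4472
  i=4: 2958   i=5: 742   i=6: 2290   i=7: 3668
  i=8: 30   i=9: 2239     …   i=47: 3850
  i=48: 418
Match at i=48, j=11: x = 48·68 + 11 = 3275.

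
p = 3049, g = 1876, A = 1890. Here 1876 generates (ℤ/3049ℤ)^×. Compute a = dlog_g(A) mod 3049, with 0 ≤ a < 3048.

Baby-step giant-step with m = ceil(sqrt(3048)) = 56.
Baby table (1876^j mod 3049 for j=0..55):
  0:1  1:1876  2:830  3:2090  4:2875  5:2868  6:1932  7:2220
  8:2835  9:1004  10:2271  11:943  12:648  13:2146  14:1216  15:564
  16:61  17:1623  18:1846  19:2481  20:1582  21:1155  22:1990  23:1264
  24:2191  25:264  26:1326  27:2641  28:2940  29:2848  30:1000  31:865
  32:672  33:1435  34:2842  35:1940  36:1983  37:328  38:2479  39:879
  40:2544  41:859  42:1612  43:2553  44:2498  45:2984  46:20  47:932
  48:1355  49:2163  50:2618  51:2478  52:2052  53:1714  54:1818  55:1786
Giant step factor: 1876^(-56) ≡ 1781 (mod 3049).
Scan 1890·1781^i mod 3049 for i = 0, 1, …:
  i=0: 1890   i=1: 3043   i=2: 1510   i=3: 92
  i=4: 2255   i=5: 622   i=6: 995   i=7: 626
  i=8: 2021   i=9: 1581     …   i=22: 1609
  i=23: 2618
Match at i=23, j=50: a = 23·56 + 50 = 1338.

1338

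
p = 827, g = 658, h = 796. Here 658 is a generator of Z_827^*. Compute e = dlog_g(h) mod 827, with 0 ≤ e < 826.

509

Baby-step giant-step with m = ceil(sqrt(826)) = 29.
Baby table (658^j mod 827 for j=0..28):
  0:1  1:658  2:443  3:390  4:250  5:754  6:759  7:741
  8:475  9:771  10:367  11:2  12:489  13:59  14:780  15:500
  16:681  17:691  18:655  19:123  20:715  21:734  22:4  23:151
  24:118  25:733  26:173  27:535  28:555
Giant step factor: 658^(-29) ≡ 238 (mod 827).
Scan 796·238^i mod 827 for i = 0, 1, …:
  i=0: 796   i=1: 65   i=2: 584   i=3: 56
  i=4: 96   i=5: 519   i=6: 299   i=7: 40
  i=8: 423   i=9: 607     …   i=16: 604
  i=17: 681
Match at i=17, j=16: e = 17·29 + 16 = 509.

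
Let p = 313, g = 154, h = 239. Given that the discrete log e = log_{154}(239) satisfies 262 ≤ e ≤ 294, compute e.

Compute 154^262 mod 313 = 170, then multiply by 154 repeatedly:
  154^262=170  154^263=201  154^264=280  154^265=239
Found 239 at exponent 265.

265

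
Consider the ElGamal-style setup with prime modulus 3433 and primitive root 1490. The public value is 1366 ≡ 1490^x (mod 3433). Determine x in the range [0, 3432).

Baby-step giant-step with m = ceil(sqrt(3432)) = 59.
Baby table (1490^j mod 3433 for j=0..58):
  0:1  1:1490  2:2382  3:2891  4:2608  5:3197  6:1959  7:860
  8:891  9:2452  10:768  11:1131  12:3020  13:2570  14:1505  15:701
  16:858  17:1344  18:1121  19:1852  20:2781  21:59  22:2085  23:3218
  24:2352  25:2820  26:3241  27:2292  28:2678  29:1074  30:482  31:683
  32:1502  33:3097  34:578  35:2970  36:163  37:2560  38:337  39:912
  40:2845  41:2728  42:48  43:2860  44:1047  45:1448  46:1596  47:2404
  48:1341  49:84  50:1572  51:974  52:2534  53:2793  54:774  55:3205
  56:147  57:2751  58:3421
Giant step factor: 1490^(-59) ≡ 1378 (mod 3433).
Scan 1366·1378^i mod 3433 for i = 0, 1, …:
  i=0: 1366   i=1: 1064   i=2: 301   i=3: 2818
  i=4: 481   i=5: 249   i=6: 3255   i=7: 1892
  i=8: 1529   i=9: 2533     …   i=43: 2313
  i=44: 1490
Match at i=44, j=1: x = 44·59 + 1 = 2597.

2597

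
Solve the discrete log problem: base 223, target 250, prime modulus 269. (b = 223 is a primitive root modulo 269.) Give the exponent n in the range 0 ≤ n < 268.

27

Baby-step giant-step with m = ceil(sqrt(268)) = 17.
Baby table (223^j mod 269 for j=0..16):
  0:1  1:223  2:233  3:42  4:220  5:102  6:150  7:94
  8:249  9:113  10:182  11:236  12:173  13:112  14:228  15:3
  16:131
Giant step factor: 223^(-17) ≡ 132 (mod 269).
Scan 250·132^i mod 269 for i = 0, 1, …:
  i=0: 250   i=1: 182
Match at i=1, j=10: n = 1·17 + 10 = 27.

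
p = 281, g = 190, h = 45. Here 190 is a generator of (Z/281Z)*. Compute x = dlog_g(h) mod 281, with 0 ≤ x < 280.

108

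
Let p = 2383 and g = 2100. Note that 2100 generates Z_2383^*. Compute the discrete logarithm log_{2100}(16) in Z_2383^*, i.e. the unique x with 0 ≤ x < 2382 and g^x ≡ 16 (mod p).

Baby-step giant-step with m = ceil(sqrt(2382)) = 49.
Baby table (2100^j mod 2383 for j=0..48):
  0:1  1:2100  2:1450  3:1909  4:694  5:1387  6:674  7:2281
  8:270  9:2229  10:688  11:702  12:1506  13:359  14:872  15:1056
  16:1410  17:1314  18:2269  19:1283  20:1510  21:1610  22:1906  23:1543
  24:1803  25:2096  26:199  27:875  28:207  29:994  30:2275  31:1968
  32:678  33:1149  34:1304  35:333  36:1081  37:1484  38:1819  39:2334
  40:1952  41:440  42:1779  43:1739  44:1144  45:336  46:232  47:1068
  48:397
Giant step factor: 2100^(-49) ≡ 320 (mod 2383).
Scan 16·320^i mod 2383 for i = 0, 1, …:
  i=0: 16   i=1: 354   i=2: 1279   i=3: 1787
  i=4: 2303   i=5: 613   i=6: 754   i=7: 597
  i=8: 400   i=9: 1701     …   i=33: 526
  i=34: 1510
Match at i=34, j=20: x = 34·49 + 20 = 1686.

1686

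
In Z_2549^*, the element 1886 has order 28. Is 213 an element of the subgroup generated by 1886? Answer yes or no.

no

213 ∈ ⟨1886⟩ iff 213^28 ≡ 1 (mod 2549), since |⟨1886⟩| = 28.
213^28 mod 2549 = 36.
Since 36 ≠ 1, 213 does not lie in the subgroup.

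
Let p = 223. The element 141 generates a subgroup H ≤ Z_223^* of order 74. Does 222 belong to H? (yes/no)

yes

222 ∈ ⟨141⟩ iff 222^74 ≡ 1 (mod 223), since |⟨141⟩| = 74.
222^74 mod 223 = 1.
Since 1 = 1, 222 lies in the subgroup.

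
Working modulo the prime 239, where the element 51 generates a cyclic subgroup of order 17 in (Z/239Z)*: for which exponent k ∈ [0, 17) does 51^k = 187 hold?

8

Successive powers of 51 modulo 239:
  51^0=1  51^1=51  51^2=211  51^3=6  51^4=67  51^5=71
  51^6=36  51^7=163  51^8=187
So 51^8 ≡ 187 (mod 239), giving k = 8.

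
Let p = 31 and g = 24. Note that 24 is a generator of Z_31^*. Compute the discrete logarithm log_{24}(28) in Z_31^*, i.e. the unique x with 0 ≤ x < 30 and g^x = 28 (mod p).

Successive powers of 24 modulo 31:
  24^0=1  24^1=24  24^2=18  24^3=29  24^4=14  24^5=26
  24^6=4  24^7=3  24^8=10  24^9=23  24^10=25  24^11=11
  24^12=16  24^13=12  24^14=9  24^15=30  24^16=7  24^17=13
  24^18=2  24^19=17  24^20=5  24^21=27  24^22=28
So 24^22 ≡ 28 (mod 31), giving x = 22.

22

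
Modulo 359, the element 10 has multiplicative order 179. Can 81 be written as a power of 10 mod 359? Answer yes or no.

yes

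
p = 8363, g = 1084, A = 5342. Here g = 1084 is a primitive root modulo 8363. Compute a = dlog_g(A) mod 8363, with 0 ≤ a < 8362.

1237

Baby-step giant-step with m = ceil(sqrt(8362)) = 92.
Baby table (1084^j mod 8363 for j=0..91):
  0:1  1:1084  2:4236  3:537  4:5061  5:8359  6:4027  7:8145
  8:6215  9:4845  10:16  11:618  12:872  13:229  14:5709  15:8299
  16:5891  17:4875  18:7447  19:2253  20:256  21:1525  22:5589  23:3664
  24:7714  25:7339  26:2263  27:2733  28:2070  29:2596  30:4096  31:7674
  32:5794  33:83  34:6342  35:342  36:2756  37:1913  38:8031  39:8084
  40:6995  41:5702  42:711  43:1328  44:1116  45:5472  46:2281  47:5519
  48:3051  49:3899  50:3201  51:7602  52:3013  53:4522  54:1130  55:3922
  56:3044  57:4674  58:7001  59:3843  60:1038  61:4550  62:6393  63:5448
  64:1354  65:4211  66:6889  67:7880  68:3297  69:2947  70:8245  71:5896
  72:1932  73:3538  74:4938  75:472  76:1505  77:635  78:2574  79:5337
  80:6475  81:2343  82:5823  83:6430  84:3741  85:7552  86:7354  87:1797
  88:7732  89:1762  90:3244  91:4036
Giant step factor: 1084^(-92) ≡ 2121 (mod 8363).
Scan 5342·2121^i mod 8363 for i = 0, 1, …:
  i=0: 5342   i=1: 6880   i=2: 7408   i=3: 6654
  i=4: 4753   i=5: 3698   i=6: 7327   i=7: 2113
  i=8: 7468   i=9: 106   i=10: 7388   i=11: 6049
  i=12: 1087   i=13: 5702
Match at i=13, j=41: a = 13·92 + 41 = 1237.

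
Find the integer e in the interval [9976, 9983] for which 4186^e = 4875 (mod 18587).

Compute 4186^9976 mod 18587 = 14028, then multiply by 4186 repeatedly:
  4186^9976=14028  4186^9977=4875
Found 4875 at exponent 9977.

9977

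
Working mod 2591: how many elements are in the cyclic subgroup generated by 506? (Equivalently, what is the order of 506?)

1295

The order of 506 must divide p − 1 = 2590 = 2 · 5 · 7 · 37.
Divisors: 1, 2, 5, 7, 10, 14, 35, 37, 70, 74, 185, 259, 370, 518, 1295, 2590.
Check each in increasing order: 506^1 ≡ 506;  506^2 ≡ 2118;  506^5 ≡ 902;  506^7 ≡ 869;  506^10 ≡ 30;  506^14 ≡ 1180;  506^35 ≡ 1191;  506^37 ≡ 1495;  506^70 ≡ 1204;  506^74 ≡ 1583;  506^185 ≡ 474;  506^259 ≡ 1543;  506^370 ≡ 1850;  506^518 ≡ 2311;  506^1295 ≡ 1.
Smallest exponent giving 1 is 1295.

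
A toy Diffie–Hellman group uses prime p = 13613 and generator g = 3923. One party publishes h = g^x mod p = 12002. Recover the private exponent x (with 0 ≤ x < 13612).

Baby-step giant-step with m = ceil(sqrt(13612)) = 117.
Baby table (3923^j mod 13613 for j=0..116):
  0:1  1:3923  2:7239  3:1879  4:6684  5:2694  6:4874  7:8050
  8:11603  9:10310  10:1907  11:7624  12:1191  13:3034  14:4620  15:5357
  16:10652  17:9499  18:5796  19:3998  20:1978  21:284  22:11479  23:313
  24:2729  25:6049  26:2768  27:9303  28:12829  29:906  30:1245  31:10681
  32:749  33:11532  34:4037  35:5232  36:10345  37:3082  38:2342  39:12504
  40:5553  41:3619  42:12591  43:6529  44:7214  45:12708  46:2678  47:10171
  48:1130  49:8765  50:12270  51:13255  52:11318  53:8521  54:7968  55:3016
  56:2071  57:11185  58:4056  59:11704  60:11756  61:11557  62:6821  63:9238
  64:2868  65:6826  66:1627  67:11837  68:2608  69:7821  70:11694  71:13365
  72:7232  73:1644  74:10463  75:3154  76:12538  77:2805  78:4711  79:8412
  80:2364  81:3519  82:1455  83:4118  84:9896  85:11345  86:5538  87:12839
  88:12910  89:5570  90:2245  91:13137  92:11246  93:11938  94:4054  95:3858
  96:10891  97:7799  98:7066  99:3850  100:6733  101:4339  102:5647  103:4830
  104:12407  105:6186  106:9312  107:7297  108:11605  109:4543  110:2772  111:11382
  112:946  113:8422  114:755  115:7844  116:6632
Giant step factor: 3923^(-117) ≡ 5736 (mod 13613).
Scan 12002·5736^i mod 13613 for i = 0, 1, …:
  i=0: 12002   i=1: 2531   i=2: 6358   i=3: 261
  i=4: 13279   i=5: 3609   i=6: 9464   i=7: 10473
  i=8: 12572   i=9: 4931     …   i=103: 3686
  i=104: 1907
Match at i=104, j=10: x = 104·117 + 10 = 12178.

12178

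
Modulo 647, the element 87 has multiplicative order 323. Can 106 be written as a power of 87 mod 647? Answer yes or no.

yes

106 ∈ ⟨87⟩ iff 106^323 ≡ 1 (mod 647), since |⟨87⟩| = 323.
106^323 mod 647 = 1.
Since 1 = 1, 106 lies in the subgroup.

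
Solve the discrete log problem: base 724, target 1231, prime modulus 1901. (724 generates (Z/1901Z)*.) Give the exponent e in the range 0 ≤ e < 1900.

Baby-step giant-step with m = ceil(sqrt(1900)) = 44.
Baby table (724^j mod 1901 for j=0..43):
  0:1  1:724  2:1401  3:1091  4:969  5:87  6:255  7:223
  8:1768  9:659  10:1866  11:1274  12:391  13:1736  14:303  15:757
  16:580  17:1700  18:853  19:1648  20:1225  21:1034  22:1523  23:72
  24:801  25:119  26:611  27:1332  28:561  29:1251  30:848  31:1830
  32:1824  33:1282  34:480  35:1538  36:1427  37:905  38:1276  39:1839
  40:736  41:584  42:794  43:754
Giant step factor: 724^(-44) ≡ 283 (mod 1901).
Scan 1231·283^i mod 1901 for i = 0, 1, …:
  i=0: 1231   i=1: 490   i=2: 1798   i=3: 1267
  i=4: 1173   i=5: 1185   i=6: 779   i=7: 1842
  i=8: 412   i=9: 635     …   i=35: 1299
  i=36: 724
Match at i=36, j=1: e = 36·44 + 1 = 1585.

1585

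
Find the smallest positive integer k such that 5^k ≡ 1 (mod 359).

179

The order of 5 must divide p − 1 = 358 = 2 · 179.
Divisors: 1, 2, 179, 358.
Check each in increasing order: 5^1 ≡ 5;  5^2 ≡ 25;  5^179 ≡ 1.
Smallest exponent giving 1 is 179.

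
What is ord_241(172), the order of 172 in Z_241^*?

240

The order of 172 must divide p − 1 = 240 = 2^4 · 3 · 5.
Divisors: 1, 2, 3, 4, 5, 6, 8, 10, 12, 15, 16, 20, 24, 30, 40, 48, 60, 80, 120, 240.
Check each in increasing order: 172^1 ≡ 172;  172^2 ≡ 182;  172^3 ≡ 215;  172^4 ≡ 107;  172^5 ≡ 88;  172^6 ≡ 194;  172^8 ≡ 122;  172^10 ≡ 32;  172^12 ≡ 40;  172^15 ≡ 165;  172^16 ≡ 183;  172^20 ≡ 60;  172^24 ≡ 154;  172^30 ≡ 233;  172^40 ≡ 226;  172^48 ≡ 98;  172^60 ≡ 64;  172^80 ≡ 225;  172^120 ≡ 240;  172^240 ≡ 1.
Smallest exponent giving 1 is 240.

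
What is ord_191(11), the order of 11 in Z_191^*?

38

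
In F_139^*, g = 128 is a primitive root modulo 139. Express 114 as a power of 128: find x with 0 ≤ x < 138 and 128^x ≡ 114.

133

Baby-step giant-step with m = ceil(sqrt(138)) = 12.
Baby table (128^j mod 139 for j=0..11):
  0:1  1:128  2:121  3:59  4:46  5:50  6:6  7:73
  8:31  9:76  10:137  11:22
Giant step factor: 128^(-12) ≡ 112 (mod 139).
Scan 114·112^i mod 139 for i = 0, 1, …:
  i=0: 114   i=1: 119   i=2: 123   i=3: 15
  i=4: 12   i=5: 93   i=6: 130   i=7: 104
  i=8: 111   i=9: 61   i=10: 21   i=11: 128
Match at i=11, j=1: x = 11·12 + 1 = 133.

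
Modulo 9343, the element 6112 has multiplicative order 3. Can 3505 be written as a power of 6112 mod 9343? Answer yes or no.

no

⟨6112⟩ has order 3; its elements mod 9343 are {1, 3230, 6112}.
3505 is not in this set.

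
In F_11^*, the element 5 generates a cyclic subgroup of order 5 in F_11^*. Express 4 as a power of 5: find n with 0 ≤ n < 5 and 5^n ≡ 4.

3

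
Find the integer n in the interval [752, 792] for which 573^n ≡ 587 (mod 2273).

Compute 573^752 mod 2273 = 1672, then multiply by 573 repeatedly:
  573^752=1672  573^753=1123  573^754=220  573^755=1045  573^756=986
  573^757=1274  573^758=369  573^759=48  573^760=228  573^761=1083
  573^762=30  573^763=1279  573^764=961  573^765=587
Found 587 at exponent 765.

765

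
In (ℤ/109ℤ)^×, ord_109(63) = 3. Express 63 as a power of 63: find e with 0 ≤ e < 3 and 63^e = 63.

1

Successive powers of 63 modulo 109:
  63^0=1  63^1=63
So 63^1 ≡ 63 (mod 109), giving e = 1.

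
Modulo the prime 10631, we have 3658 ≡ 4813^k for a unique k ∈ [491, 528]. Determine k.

496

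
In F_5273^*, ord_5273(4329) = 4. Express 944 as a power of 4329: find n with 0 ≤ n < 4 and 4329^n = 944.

3

Successive powers of 4329 modulo 5273:
  4329^0=1  4329^1=4329  4329^2=5272  4329^3=944
So 4329^3 ≡ 944 (mod 5273), giving n = 3.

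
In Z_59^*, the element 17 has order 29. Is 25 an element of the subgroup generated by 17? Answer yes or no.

25 ∈ ⟨17⟩ iff 25^29 ≡ 1 (mod 59), since |⟨17⟩| = 29.
25^29 mod 59 = 1.
Since 1 = 1, 25 lies in the subgroup.

yes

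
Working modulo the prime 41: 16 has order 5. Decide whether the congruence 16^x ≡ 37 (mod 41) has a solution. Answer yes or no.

⟨16⟩ has order 5; its elements mod 41 are {1, 10, 16, 18, 37}.
37 is in this set.

yes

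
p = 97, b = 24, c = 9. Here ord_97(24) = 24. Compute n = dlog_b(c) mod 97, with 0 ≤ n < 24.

Successive powers of 24 modulo 97:
  24^0=1  24^1=24  24^2=91  24^3=50  24^4=36  24^5=88
  24^6=75  24^7=54  24^8=35  24^9=64  24^10=81  24^11=4
  24^12=96  24^13=73  24^14=6  24^15=47  24^16=61  24^17=9
So 24^17 ≡ 9 (mod 97), giving n = 17.

17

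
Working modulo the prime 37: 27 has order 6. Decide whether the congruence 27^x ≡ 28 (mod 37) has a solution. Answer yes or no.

no

28 ∈ ⟨27⟩ iff 28^6 ≡ 1 (mod 37), since |⟨27⟩| = 6.
28^6 mod 37 = 10.
Since 10 ≠ 1, 28 does not lie in the subgroup.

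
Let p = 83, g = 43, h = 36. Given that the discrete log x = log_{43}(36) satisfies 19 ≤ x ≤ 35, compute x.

Compute 43^19 mod 83 = 57, then multiply by 43 repeatedly:
  43^19=57  43^20=44  43^21=66  43^22=16  43^23=24
  43^24=36
Found 36 at exponent 24.

24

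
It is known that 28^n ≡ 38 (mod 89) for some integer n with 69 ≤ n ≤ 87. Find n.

83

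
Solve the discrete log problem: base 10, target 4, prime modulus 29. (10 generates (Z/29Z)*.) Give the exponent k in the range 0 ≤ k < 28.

22

Successive powers of 10 modulo 29:
  10^0=1  10^1=10  10^2=13  10^3=14  10^4=24  10^5=8
  10^6=22  10^7=17  10^8=25  10^9=18  10^10=6  10^11=2
  10^12=20  10^13=26  10^14=28  10^15=19  10^16=16  10^17=15
  10^18=5  10^19=21  10^20=7  10^21=12  10^22=4
So 10^22 ≡ 4 (mod 29), giving k = 22.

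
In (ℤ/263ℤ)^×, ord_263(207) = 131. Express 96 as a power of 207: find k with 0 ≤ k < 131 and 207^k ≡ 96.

8

Baby-step giant-step with m = ceil(sqrt(131)) = 12.
Baby table (207^j mod 263 for j=0..11):
  0:1  1:207  2:243  3:68  4:137  5:218  6:153  7:111
  8:96  9:147  10:184  11:216
Giant step factor: 207^(-12) ≡ 132 (mod 263).
Scan 96·132^i mod 263 for i = 0, 1, …:
  i=0: 96
Match at i=0, j=8: k = 0·12 + 8 = 8.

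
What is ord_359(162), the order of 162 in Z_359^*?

179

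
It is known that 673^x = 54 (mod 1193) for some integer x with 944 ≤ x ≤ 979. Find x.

Compute 673^944 mod 1193 = 158, then multiply by 673 repeatedly:
  673^944=158  673^945=157  673^946=677  673^947=1088  673^948=915
  673^949=207  673^950=923  673^951=819  673^952=21  673^953=1010
  673^954=913  673^955=54
Found 54 at exponent 955.

955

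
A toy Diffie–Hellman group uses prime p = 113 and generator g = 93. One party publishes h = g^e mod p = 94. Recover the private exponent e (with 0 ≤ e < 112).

25

Baby-step giant-step with m = ceil(sqrt(112)) = 11.
Baby table (93^j mod 113 for j=0..10):
  0:1  1:93  2:61  3:23  4:105  5:47  6:77  7:42
  8:64  9:76  10:62
Giant step factor: 93^(-11) ≡ 38 (mod 113).
Scan 94·38^i mod 113 for i = 0, 1, …:
  i=0: 94   i=1: 69   i=2: 23
Match at i=2, j=3: e = 2·11 + 3 = 25.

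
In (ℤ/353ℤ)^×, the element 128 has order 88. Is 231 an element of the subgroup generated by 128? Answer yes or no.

231 ∈ ⟨128⟩ iff 231^88 ≡ 1 (mod 353), since |⟨128⟩| = 88.
231^88 mod 353 = 1.
Since 1 = 1, 231 lies in the subgroup.

yes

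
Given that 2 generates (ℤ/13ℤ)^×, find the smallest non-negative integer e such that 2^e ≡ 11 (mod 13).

7

Successive powers of 2 modulo 13:
  2^0=1  2^1=2  2^2=4  2^3=8  2^4=3  2^5=6
  2^6=12  2^7=11
So 2^7 ≡ 11 (mod 13), giving e = 7.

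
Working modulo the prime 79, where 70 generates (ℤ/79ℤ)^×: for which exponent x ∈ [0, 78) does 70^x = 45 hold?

32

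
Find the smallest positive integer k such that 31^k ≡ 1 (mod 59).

58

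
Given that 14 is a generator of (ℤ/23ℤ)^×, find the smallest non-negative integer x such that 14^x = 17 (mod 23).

15

Successive powers of 14 modulo 23:
  14^0=1  14^1=14  14^2=12  14^3=7  14^4=6  14^5=15
  14^6=3  14^7=19  14^8=13  14^9=21  14^10=18  14^11=22
  14^12=9  14^13=11  14^14=16  14^15=17
So 14^15 ≡ 17 (mod 23), giving x = 15.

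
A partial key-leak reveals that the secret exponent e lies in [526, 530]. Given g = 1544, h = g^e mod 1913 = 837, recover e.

Compute 1544^526 mod 1913 = 393, then multiply by 1544 repeatedly:
  1544^526=393  1544^527=371  1544^528=837
Found 837 at exponent 528.

528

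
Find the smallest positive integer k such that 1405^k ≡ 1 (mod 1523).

1522

The order of 1405 must divide p − 1 = 1522 = 2 · 761.
Divisors: 1, 2, 761, 1522.
Check each in increasing order: 1405^1 ≡ 1405;  1405^2 ≡ 217;  1405^761 ≡ 1522;  1405^1522 ≡ 1.
Smallest exponent giving 1 is 1522.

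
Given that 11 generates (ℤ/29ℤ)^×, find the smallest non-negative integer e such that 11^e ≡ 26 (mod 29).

3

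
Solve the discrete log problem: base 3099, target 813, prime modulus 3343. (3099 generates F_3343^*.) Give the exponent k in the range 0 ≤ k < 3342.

Baby-step giant-step with m = ceil(sqrt(3342)) = 58.
Baby table (3099^j mod 3343 for j=0..57):
  0:1  1:3099  2:2705  3:1894  4:2541  5:1794  6:197  7:2077
  8:1348  9:2045  10:2470  11:2403  12:2036  13:1323  14:1459  15:1705
  16:1855  17:2028  18:3275  19:3220  20:3268  21:1585  22:1048  23:1699
  24:3319  25:2513  26:1940  27:1346  28:2533  29:403  30:1958  31:297
  32:1078  33:1065  34:894  35:2502  36:1281  37:1678  38:1757  39:2539
  40:2282  41:1473  42:1632  43:2952  44:1800  45:2076  46:1592  47:2683
  48:576  49:3205  50:242  51:1126  52:2725  53:357  54:3153  55:2901
  56:872  57:1184
Giant step factor: 3099^(-58) ≡ 3288 (mod 3343).
Scan 813·3288^i mod 3343 for i = 0, 1, …:
  i=0: 813   i=1: 2087   i=2: 2220   i=3: 1591
  i=4: 2756   i=5: 2198   i=6: 2801   i=7: 3066
  i=8: 1863   i=9: 1168     …   i=23: 3187
  i=24: 1894
Match at i=24, j=3: k = 24·58 + 3 = 1395.

1395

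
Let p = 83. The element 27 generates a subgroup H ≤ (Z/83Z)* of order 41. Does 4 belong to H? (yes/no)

yes

4 ∈ ⟨27⟩ iff 4^41 ≡ 1 (mod 83), since |⟨27⟩| = 41.
4^41 mod 83 = 1.
Since 1 = 1, 4 lies in the subgroup.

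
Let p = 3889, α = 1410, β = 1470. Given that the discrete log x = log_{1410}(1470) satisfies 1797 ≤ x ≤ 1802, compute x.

1802

Compute 1410^1797 mod 3889 = 3480, then multiply by 1410 repeatedly:
  1410^1797=3480  1410^1798=2771  1410^1799=2554  1410^1800=3815  1410^1801=663
  1410^1802=1470
Found 1470 at exponent 1802.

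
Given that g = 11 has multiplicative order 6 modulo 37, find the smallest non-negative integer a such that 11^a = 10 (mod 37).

2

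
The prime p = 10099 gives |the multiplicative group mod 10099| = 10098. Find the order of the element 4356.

561

The order of 4356 must divide p − 1 = 10098 = 2 · 3^3 · 11 · 17.
Divisors: 1, 2, 3, 6, 9, 11, 17, 18, 22, 27, 33, 34, 51, 54, 66, 99, 102, 153, 187, 198, 297, 306, 374, 459, 561, 594, 918, 1122, 1683, 3366, 5049, 10098.
Check each in increasing order: 4356^1 ≡ 4356;  4356^2 ≡ 8814;  4356^3 ≡ 7485;  4356^6 ≡ 6072;  4356^9 ≡ 3420;  4356^11 ≡ 8464;  4356^17 ≡ 9696;  4356^18 ≡ 1758;  4356^22 ≡ 7089;  4356^27 ≡ 3455;  4356^33 ≡ 3137;  4356^34 ≡ 825;  4356^51 ≡ 792;  4356^54 ≡ 7;  4356^66 ≡ 4343;  4356^99 ≡ 440;  4356^102 ≡ 1126;  4356^153 ≡ 3080;  4356^187 ≡ 6151;  4356^198 ≡ 1719;  4356^297 ≡ 9034;  4356^306 ≡ 3439;  4356^374 ≡ 3947;  4356^459 ≡ 8368;  4356^561 ≡ 1.
Smallest exponent giving 1 is 561.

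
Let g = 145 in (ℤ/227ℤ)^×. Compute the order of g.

226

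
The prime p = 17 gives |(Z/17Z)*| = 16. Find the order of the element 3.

The order of 3 must divide p − 1 = 16 = 2^4.
Divisors: 1, 2, 4, 8, 16.
Check each in increasing order: 3^1 ≡ 3;  3^2 ≡ 9;  3^4 ≡ 13;  3^8 ≡ 16;  3^16 ≡ 1.
Smallest exponent giving 1 is 16.

16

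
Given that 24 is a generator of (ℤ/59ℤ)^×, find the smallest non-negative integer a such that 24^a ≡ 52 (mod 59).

Baby-step giant-step with m = ceil(sqrt(58)) = 8.
Baby table (24^j mod 59 for j=0..7):
  0:1  1:24  2:45  3:18  4:19  5:43  6:29  7:47
Giant step factor: 24^(-8) ≡ 17 (mod 59).
Scan 52·17^i mod 59 for i = 0, 1, …:
  i=0: 52   i=1: 58   i=2: 42   i=3: 6
  i=4: 43
Match at i=4, j=5: a = 4·8 + 5 = 37.

37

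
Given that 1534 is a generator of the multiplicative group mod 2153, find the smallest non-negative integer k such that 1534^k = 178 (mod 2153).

Baby-step giant-step with m = ceil(sqrt(2152)) = 47.
Baby table (1534^j mod 2153 for j=0..46):
  0:1  1:1534  2:2080  3:2127  4:1023  5:1898  6:676  7:1391
  8:171  9:1801  10:435  11:2013  12:540  13:1608  14:1487  15:1031
  16:1252  17:92  18:1183  19:1896  20:1914  21:1537  22:223  23:1908
  24:945  25:661  26:2064  27:1266  28:38  29:161  30:1532  31:1165
  32:120  33:1075  34:2005  35:1186  36:39  37:1695  38:1459  39:1139
  40:1143  41:820  42:528  43:424  44:210  45:1343  46:1894
Giant step factor: 1534^(-47) ≡ 125 (mod 2153).
Scan 178·125^i mod 2153 for i = 0, 1, …:
  i=0: 178   i=1: 720   i=2: 1727   i=3: 575
  i=4: 826   i=5: 2059   i=6: 1168   i=7: 1749
  i=8: 1172   i=9: 96     …   i=20: 1517
  i=21: 161
Match at i=21, j=29: k = 21·47 + 29 = 1016.

1016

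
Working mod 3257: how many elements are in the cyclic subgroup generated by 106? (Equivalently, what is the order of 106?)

The order of 106 must divide p − 1 = 3256 = 2^3 · 11 · 37.
Divisors: 1, 2, 4, 8, 11, 22, 37, 44, 74, 88, 148, 296, 407, 814, 1628, 3256.
Check each in increasing order: 106^1 ≡ 106;  106^2 ≡ 1465;  106^4 ≡ 3119;  106^8 ≡ 2759;  106^11 ≡ 3045;  106^22 ≡ 2603;  106^37 ≡ 1451;  106^44 ≡ 1049;  106^74 ≡ 1379;  106^88 ≡ 2792;  106^148 ≡ 2810;  106^296 ≡ 1132;  106^407 ≡ 291;  106^814 ≡ 3256;  106^1628 ≡ 1.
Smallest exponent giving 1 is 1628.

1628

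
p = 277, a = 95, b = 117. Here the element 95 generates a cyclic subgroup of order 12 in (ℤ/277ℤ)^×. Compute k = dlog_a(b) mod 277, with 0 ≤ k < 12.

10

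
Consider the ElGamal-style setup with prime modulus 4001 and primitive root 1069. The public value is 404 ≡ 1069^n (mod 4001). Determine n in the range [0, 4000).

93

Baby-step giant-step with m = ceil(sqrt(4000)) = 64.
Baby table (1069^j mod 4001 for j=0..63):
  0:1  1:1069  2:2476  3:2183  4:1044  5:3758  6:298  7:2483
  8:1664  9:2372  10:3035  11:3605  12:782  13:3750  14:3749  15:2680
  16:204  17:2022  18:978  19:1221  20:923  21:2441  22:777  23:2406
  24:3372  25:3768  26:2986  27:3237  28:3489  29:809  30:605  31:2584
  32:1606  33:385  34:3463  35:1022  36:245  37:1840  38:2469  39:2702
  40:3717  41:480  42:992  43:183  44:3579  45:995  46:3390  47:3005
  48:3543  49:2521  50:2276  51:436  52:1968  53:3267  54:3551  55:3071
  56:2079  57:1896  58:2318  59:1323  60:1934  61:2930  62:3388  63:867
Giant step factor: 1069^(-64) ≡ 2567 (mod 4001).
Scan 404·2567^i mod 4001 for i = 0, 1, …:
  i=0: 404   i=1: 809
Match at i=1, j=29: n = 1·64 + 29 = 93.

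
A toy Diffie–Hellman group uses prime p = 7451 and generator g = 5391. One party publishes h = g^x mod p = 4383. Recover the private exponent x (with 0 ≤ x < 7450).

817

Baby-step giant-step with m = ceil(sqrt(7450)) = 87.
Baby table (5391^j mod 7451 for j=0..86):
  0:1  1:5391  2:3981  3:2691  4:84  5:5784  6:6560  7:2514
  8:7056  9:1541  10:7117  11:2548  12:4075  13:2777  14:1748  15:5404
  16:7005  17:2287  18:5263  19:6876  20:7242  21:5833  22:2483  23:3857
  24:4797  25:5657  26:7395  27:3595  28:594  29:5775  30:2747  31:3940
  32:5190  33:785  34:7218  35:3116  36:3802  37:6332  38:2781  39:959
  40:6426  41:2867  42:2623  43:6046  44:3312  45:2396  46:4253  47:1196
  48:2521  49:87  50:7055  51:3601  52:3136  53:7308  54:3991  55:4444
  56:2639  57:2890  58:7400  59:746  60:5597  61:4328  62:3167  63:3056
  64:735  65:5904  66:5243  67:3370  68:2132  69:4170  70:803  71:7393
  72:264  73:83  74:393  75:2579  76:7274  77:6972  78:3208  79:557
  80:34  81:4470  82:1236  83:2082  84:2856  85:2930  86:6961
Giant step factor: 5391^(-87) ≡ 6336 (mod 7451).
Scan 4383·6336^i mod 7451 for i = 0, 1, …:
  i=0: 4383   i=1: 811   i=2: 4757   i=3: 1057
  i=4: 6154   i=5: 661   i=6: 634   i=7: 935
  i=8: 615   i=9: 7218
Match at i=9, j=34: x = 9·87 + 34 = 817.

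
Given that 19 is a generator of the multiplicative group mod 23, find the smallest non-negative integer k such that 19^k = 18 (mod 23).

14

Successive powers of 19 modulo 23:
  19^0=1  19^1=19  19^2=16  19^3=5  19^4=3  19^5=11
  19^6=2  19^7=15  19^8=9  19^9=10  19^10=6  19^11=22
  19^12=4  19^13=7  19^14=18
So 19^14 ≡ 18 (mod 23), giving k = 14.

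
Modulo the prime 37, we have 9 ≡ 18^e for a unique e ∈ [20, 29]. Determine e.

Compute 18^20 mod 37 = 9, then multiply by 18 repeatedly:
  18^20=9
Found 9 at exponent 20.

20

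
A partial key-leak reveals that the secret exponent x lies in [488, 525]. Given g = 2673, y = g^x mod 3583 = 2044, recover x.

Compute 2673^488 mod 3583 = 1151, then multiply by 2673 repeatedly:
  2673^488=1151  2673^489=2409  2673^490=606  2673^491=322  2673^492=786
  2673^493=1340  2673^494=2403  2673^495=2483  2673^496=1343  2673^497=3256
  2673^498=181  2673^499=108  2673^500=2044
Found 2044 at exponent 500.

500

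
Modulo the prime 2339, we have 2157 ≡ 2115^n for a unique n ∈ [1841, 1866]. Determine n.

Compute 2115^1841 mod 2339 = 1206, then multiply by 2115 repeatedly:
  2115^1841=1206  2115^1842=1180  2115^1843=2326  2115^1844=573  2115^1845=293
  2115^1846=2199  2115^1847=953  2115^1848=1716  2115^1849=1551  2115^1850=1087
  2115^1851=2107  2115^1852=510  2115^1853=371  2115^1854=1100  2115^1855=1534
  2115^1856=217  2115^1857=511  2115^1858=147  2115^1859=2157
Found 2157 at exponent 1859.

1859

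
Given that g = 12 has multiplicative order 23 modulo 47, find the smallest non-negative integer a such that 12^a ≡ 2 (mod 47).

11

Successive powers of 12 modulo 47:
  12^0=1  12^1=12  12^2=3  12^3=36  12^4=9  12^5=14
  12^6=27  12^7=42  12^8=34  12^9=32  12^10=8  12^11=2
So 12^11 ≡ 2 (mod 47), giving a = 11.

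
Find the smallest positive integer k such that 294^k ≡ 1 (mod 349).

348

The order of 294 must divide p − 1 = 348 = 2^2 · 3 · 29.
Divisors: 1, 2, 3, 4, 6, 12, 29, 58, 87, 116, 174, 348.
Check each in increasing order: 294^1 ≡ 294;  294^2 ≡ 233;  294^3 ≡ 98;  294^4 ≡ 194;  294^6 ≡ 181;  294^12 ≡ 304;  294^29 ≡ 189;  294^58 ≡ 123;  294^87 ≡ 213;  294^116 ≡ 122;  294^174 ≡ 348;  294^348 ≡ 1.
Smallest exponent giving 1 is 348.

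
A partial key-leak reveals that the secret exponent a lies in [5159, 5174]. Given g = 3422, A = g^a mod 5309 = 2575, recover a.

Compute 3422^5159 mod 5309 = 2165, then multiply by 3422 repeatedly:
  3422^5159=2165  3422^5160=2575
Found 2575 at exponent 5160.

5160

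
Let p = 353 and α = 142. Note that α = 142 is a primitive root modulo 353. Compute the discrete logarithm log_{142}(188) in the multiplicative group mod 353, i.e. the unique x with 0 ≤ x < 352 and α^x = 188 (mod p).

Baby-step giant-step with m = ceil(sqrt(352)) = 19.
Baby table (142^j mod 353 for j=0..18):
  0:1  1:142  2:43  3:105  4:84  5:279  6:82  7:348
  8:349  9:138  10:181  11:286  12:17  13:296  14:25  15:20
  16:16  17:154  18:335
Giant step factor: 142^(-19) ≡ 299 (mod 353).
Scan 188·299^i mod 353 for i = 0, 1, …:
  i=0: 188   i=1: 85   i=2: 352   i=3: 54
  i=4: 261   i=5: 26   i=6: 8   i=7: 274
  i=8: 30   i=9: 145   i=10: 289   i=11: 279
Match at i=11, j=5: x = 11·19 + 5 = 214.

214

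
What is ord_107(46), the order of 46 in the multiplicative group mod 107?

106

The order of 46 must divide p − 1 = 106 = 2 · 53.
Divisors: 1, 2, 53, 106.
Check each in increasing order: 46^1 ≡ 46;  46^2 ≡ 83;  46^53 ≡ 106;  46^106 ≡ 1.
Smallest exponent giving 1 is 106.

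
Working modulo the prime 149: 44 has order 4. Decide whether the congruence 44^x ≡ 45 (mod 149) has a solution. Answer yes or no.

no

45 ∈ ⟨44⟩ iff 45^4 ≡ 1 (mod 149), since |⟨44⟩| = 4.
45^4 mod 149 = 145.
Since 145 ≠ 1, 45 does not lie in the subgroup.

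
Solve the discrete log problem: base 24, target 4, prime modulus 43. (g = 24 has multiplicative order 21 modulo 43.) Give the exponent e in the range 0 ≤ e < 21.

15

Successive powers of 24 modulo 43:
  24^0=1  24^1=24  24^2=17  24^3=21  24^4=31  24^5=13
  24^6=11  24^7=6  24^8=15  24^9=16  24^10=40  24^11=14
  24^12=35  24^13=23  24^14=36  24^15=4
So 24^15 ≡ 4 (mod 43), giving e = 15.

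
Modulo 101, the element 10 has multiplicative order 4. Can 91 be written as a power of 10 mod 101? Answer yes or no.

91 ∈ ⟨10⟩ iff 91^4 ≡ 1 (mod 101), since |⟨10⟩| = 4.
91^4 mod 101 = 1.
Since 1 = 1, 91 lies in the subgroup.

yes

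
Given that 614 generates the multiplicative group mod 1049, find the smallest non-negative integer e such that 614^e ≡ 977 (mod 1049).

Baby-step giant-step with m = ceil(sqrt(1048)) = 33.
Baby table (614^j mod 1049 for j=0..32):
  0:1  1:614  2:405  3:57  4:381  5:7  6:102  7:737
  8:399  9:569  10:49  11:714  12:963  13:695  14:836  15:343
  16:802  17:447  18:669  19:607  20:303  21:369  22:1031  23:487
  24:53  25:23  26:485  27:923  28:262  29:371  30:161  31:248
  32:167
Giant step factor: 614^(-33) ≡ 449 (mod 1049).
Scan 977·449^i mod 1049 for i = 0, 1, …:
  i=0: 977   i=1: 191   i=2: 790   i=3: 148
  i=4: 365   i=5: 241   i=6: 162   i=7: 357
  i=8: 845   i=9: 716     …   i=14: 459
  i=15: 487
Match at i=15, j=23: e = 15·33 + 23 = 518.

518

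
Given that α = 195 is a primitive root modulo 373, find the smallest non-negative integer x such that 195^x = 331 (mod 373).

127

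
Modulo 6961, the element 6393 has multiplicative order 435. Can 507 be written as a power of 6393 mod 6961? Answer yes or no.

507 ∈ ⟨6393⟩ iff 507^435 ≡ 1 (mod 6961), since |⟨6393⟩| = 435.
507^435 mod 6961 = 1.
Since 1 = 1, 507 lies in the subgroup.

yes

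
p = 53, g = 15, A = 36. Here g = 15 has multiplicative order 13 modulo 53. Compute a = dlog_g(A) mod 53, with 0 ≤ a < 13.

3

Successive powers of 15 modulo 53:
  15^0=1  15^1=15  15^2=13  15^3=36
So 15^3 ≡ 36 (mod 53), giving a = 3.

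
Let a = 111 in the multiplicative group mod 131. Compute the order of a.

130

The order of 111 must divide p − 1 = 130 = 2 · 5 · 13.
Divisors: 1, 2, 5, 10, 13, 26, 65, 130.
Check each in increasing order: 111^1 ≡ 111;  111^2 ≡ 7;  111^5 ≡ 68;  111^10 ≡ 39;  111^13 ≡ 42;  111^26 ≡ 61;  111^65 ≡ 130;  111^130 ≡ 1.
Smallest exponent giving 1 is 130.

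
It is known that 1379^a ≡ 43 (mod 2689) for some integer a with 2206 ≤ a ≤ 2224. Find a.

Compute 1379^2206 mod 2689 = 1097, then multiply by 1379 repeatedly:
  1379^2206=1097  1379^2207=1545  1379^2208=867  1379^2209=1677  1379^2210=43
Found 43 at exponent 2210.

2210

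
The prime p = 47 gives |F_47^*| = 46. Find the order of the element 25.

23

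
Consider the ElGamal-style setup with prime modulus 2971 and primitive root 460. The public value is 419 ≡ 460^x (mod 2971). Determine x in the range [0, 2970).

Baby-step giant-step with m = ceil(sqrt(2970)) = 55.
Baby table (460^j mod 2971 for j=0..54):
  0:1  1:460  2:659  3:98  4:515  5:2191  6:691  7:2934
  8:806  9:2356  10:2316  11:1742  12:2121  13:1172  14:1369  15:2859
  16:1958  17:467  18:908  19:1740  20:1201  21:2825  22:1173  23:1829
  24:547  25:2056  26:982  27:128  28:2431  29:1164  30:660  31:558
  32:1174  33:2289  34:1206  35:2154  36:1497  37:2319  38:151  39:1127
  40:1466  41:2914  42:519  43:1060  44:356  45:355  46:2866  47:2207
  48:2109  49:1594  50:2374  51:1683  52:1720  53:914  54:1529
Giant step factor: 460^(-55) ≡ 2031 (mod 2971).
Scan 419·2031^i mod 2971 for i = 0, 1, …:
  i=0: 419   i=1: 1283   i=2: 206   i=3: 2446
  i=4: 314   i=5: 1940   i=6: 594   i=7: 188
  i=8: 1540   i=9: 2248     …   i=17: 1512
  i=18: 1829
Match at i=18, j=23: x = 18·55 + 23 = 1013.

1013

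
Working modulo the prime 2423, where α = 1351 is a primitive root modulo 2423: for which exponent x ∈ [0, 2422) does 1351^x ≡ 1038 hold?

Baby-step giant-step with m = ceil(sqrt(2422)) = 50.
Baby table (1351^j mod 2423 for j=0..49):
  0:1  1:1351  2:682  3:642  4:2331  5:1704  6:254  7:1511
  8:1195  9:727  10:862  11:1522  12:1518  13:960  14:655  15:510
  16:878  17:1331  18:315  19:1540  20:1606  21:1121  22:96  23:1277
  24:51  25:1057  26:860  27:1243  28:154  29:2099  30:839  31:1948
  32:370  33:732  34:348  35:86  36:2305  37:500  38:1906  39:1780
  40:1164  41:37  42:1527  43:1004  44:1947  45:1442  46:50  47:2129
  48:178  49:601
Giant step factor: 1351^(-50) ≡ 1310 (mod 2423).
Scan 1038·1310^i mod 2423 for i = 0, 1, …:
  i=0: 1038   i=1: 477   i=2: 2159   i=3: 649
  i=4: 2140   i=5: 2412   i=6: 128   i=7: 493
  i=8: 1312   i=9: 813     …   i=44: 431
  i=45: 51
Match at i=45, j=24: x = 45·50 + 24 = 2274.

2274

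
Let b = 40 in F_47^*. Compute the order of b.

The order of 40 must divide p − 1 = 46 = 2 · 23.
Divisors: 1, 2, 23, 46.
Check each in increasing order: 40^1 ≡ 40;  40^2 ≡ 2;  40^23 ≡ 46;  40^46 ≡ 1.
Smallest exponent giving 1 is 46.

46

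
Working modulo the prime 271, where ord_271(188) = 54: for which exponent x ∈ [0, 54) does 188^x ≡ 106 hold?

24

Baby-step giant-step with m = ceil(sqrt(54)) = 8.
Baby table (188^j mod 271 for j=0..7):
  0:1  1:188  2:114  3:23  4:259  5:183  6:258  7:266
Giant step factor: 188^(-8) ≡ 32 (mod 271).
Scan 106·32^i mod 271 for i = 0, 1, …:
  i=0: 106   i=1: 140   i=2: 144   i=3: 1
Match at i=3, j=0: x = 3·8 + 0 = 24.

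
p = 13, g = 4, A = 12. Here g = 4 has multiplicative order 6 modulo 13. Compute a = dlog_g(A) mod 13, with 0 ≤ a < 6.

Successive powers of 4 modulo 13:
  4^0=1  4^1=4  4^2=3  4^3=12
So 4^3 ≡ 12 (mod 13), giving a = 3.

3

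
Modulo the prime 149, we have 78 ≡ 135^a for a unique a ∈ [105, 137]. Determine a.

Compute 135^105 mod 149 = 78, then multiply by 135 repeatedly:
  135^105=78
Found 78 at exponent 105.

105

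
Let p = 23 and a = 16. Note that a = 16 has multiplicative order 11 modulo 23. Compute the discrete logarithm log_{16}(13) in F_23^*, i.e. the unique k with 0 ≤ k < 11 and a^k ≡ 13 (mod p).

Successive powers of 16 modulo 23:
  16^0=1  16^1=16  16^2=3  16^3=2  16^4=9  16^5=6
  16^6=4  16^7=18  16^8=12  16^9=8  16^10=13
So 16^10 ≡ 13 (mod 23), giving k = 10.

10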